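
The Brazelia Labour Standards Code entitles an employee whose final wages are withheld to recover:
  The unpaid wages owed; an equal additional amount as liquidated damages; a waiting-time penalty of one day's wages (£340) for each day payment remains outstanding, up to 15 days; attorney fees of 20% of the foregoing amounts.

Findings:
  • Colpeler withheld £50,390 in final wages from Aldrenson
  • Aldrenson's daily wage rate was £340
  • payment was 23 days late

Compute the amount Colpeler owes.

Total award: £127,056

Liquidated damages (equal amount): £50,390
Penalty days: min(23, 15) = 15
Waiting-time penalty: 15 × £340 = £5,100
Subtotal: £50,390 + £50,390 + £5,100 = £105,880
Attorney fees: 20% of £105,880 = £21,176
Total award: £105,880 + £21,176 = £127,056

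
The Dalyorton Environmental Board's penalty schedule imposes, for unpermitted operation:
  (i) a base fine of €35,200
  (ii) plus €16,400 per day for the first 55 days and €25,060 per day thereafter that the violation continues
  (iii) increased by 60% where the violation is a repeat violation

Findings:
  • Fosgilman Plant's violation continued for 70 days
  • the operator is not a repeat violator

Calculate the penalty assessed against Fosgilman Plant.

€1,313,100

First 55 days: 55 × €16,400 = €902,000
Remaining days: (70 − 55) × €25,060 = €375,900
Per-day component: €902,000 + €375,900 = €1,277,900
Base plus per-day: €35,200 + €1,277,900 = €1,313,100
The operator is not a repeat violator: no 60% increase.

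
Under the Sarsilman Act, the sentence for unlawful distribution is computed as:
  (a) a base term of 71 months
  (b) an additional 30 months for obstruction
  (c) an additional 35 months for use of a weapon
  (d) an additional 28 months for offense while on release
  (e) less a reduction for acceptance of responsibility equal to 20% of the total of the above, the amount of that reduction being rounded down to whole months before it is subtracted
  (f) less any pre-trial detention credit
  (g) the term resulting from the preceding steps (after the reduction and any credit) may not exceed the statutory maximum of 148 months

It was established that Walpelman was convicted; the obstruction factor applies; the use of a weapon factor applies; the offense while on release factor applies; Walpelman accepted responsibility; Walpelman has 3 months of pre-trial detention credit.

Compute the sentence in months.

Obstruction enhancement: +30 months
Use of a weapon enhancement: +35 months
Offense while on release enhancement: +28 months
Adjusted term: 71 months + 30 months + 35 months + 28 months = 164 months
Acceptance of responsibility reduction: 20% of 164 months = 32 months (rounded down)
After reduction: 164 − 32 = 132 months
Less pre-trial detention credit: 132 months − 3 months = 129 months
Cap at 148 months: 129 months is within the cap, no reduction.

129 months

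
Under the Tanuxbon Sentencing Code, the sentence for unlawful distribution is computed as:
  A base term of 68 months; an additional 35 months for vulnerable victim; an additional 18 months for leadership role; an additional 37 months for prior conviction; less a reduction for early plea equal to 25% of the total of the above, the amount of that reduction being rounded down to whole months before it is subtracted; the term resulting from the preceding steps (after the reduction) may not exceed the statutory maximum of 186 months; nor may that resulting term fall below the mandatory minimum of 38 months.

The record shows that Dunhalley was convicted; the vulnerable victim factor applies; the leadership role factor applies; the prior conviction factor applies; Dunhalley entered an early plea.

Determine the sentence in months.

119 months

Vulnerable victim enhancement: +35 months
Leadership role enhancement: +18 months
Prior conviction enhancement: +37 months
Adjusted term: 68 months + 35 months + 18 months + 37 months = 158 months
Early plea reduction: 25% of 158 months = 39 months (rounded down)
After reduction: 158 − 39 = 119 months
Cap at 186 months: 119 months is within the cap, no reduction.
Minimum 38 months: 119 months meets the minimum, no increase.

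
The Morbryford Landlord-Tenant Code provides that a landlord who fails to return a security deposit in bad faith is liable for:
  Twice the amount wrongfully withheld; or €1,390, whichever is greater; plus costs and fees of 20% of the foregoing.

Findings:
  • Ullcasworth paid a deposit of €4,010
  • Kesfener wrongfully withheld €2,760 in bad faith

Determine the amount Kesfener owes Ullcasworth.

Doubled: 2 × €2,760 = €5,520
Minimum €1,390: €5,520 meets the minimum, no increase.
Costs and fees: 20% of €5,520 = €1,104
Total recovery: €5,520 + €1,104 = €6,624

€6,624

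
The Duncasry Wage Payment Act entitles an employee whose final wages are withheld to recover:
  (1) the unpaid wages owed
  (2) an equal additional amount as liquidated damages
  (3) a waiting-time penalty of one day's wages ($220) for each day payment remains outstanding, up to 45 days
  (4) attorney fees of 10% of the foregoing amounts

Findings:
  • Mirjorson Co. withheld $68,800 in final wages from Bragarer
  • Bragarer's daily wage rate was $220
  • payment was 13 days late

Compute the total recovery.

Liquidated damages (equal amount): $68,800
Penalty days: min(13, 45) = 13
Waiting-time penalty: 13 × $220 = $2,860
Subtotal: $68,800 + $68,800 + $2,860 = $140,460
Attorney fees: 10% of $140,460 = $14,046
Total award: $140,460 + $14,046 = $154,506

$154,506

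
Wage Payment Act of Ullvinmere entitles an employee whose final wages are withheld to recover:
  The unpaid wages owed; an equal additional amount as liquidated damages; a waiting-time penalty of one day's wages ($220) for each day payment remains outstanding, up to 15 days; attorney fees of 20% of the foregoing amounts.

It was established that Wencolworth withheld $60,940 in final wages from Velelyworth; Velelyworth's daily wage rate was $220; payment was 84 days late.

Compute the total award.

$150,216

Liquidated damages (equal amount): $60,940
Penalty days: min(84, 15) = 15
Waiting-time penalty: 15 × $220 = $3,300
Subtotal: $60,940 + $60,940 + $3,300 = $125,180
Attorney fees: 20% of $125,180 = $25,036
Total award: $125,180 + $25,036 = $150,216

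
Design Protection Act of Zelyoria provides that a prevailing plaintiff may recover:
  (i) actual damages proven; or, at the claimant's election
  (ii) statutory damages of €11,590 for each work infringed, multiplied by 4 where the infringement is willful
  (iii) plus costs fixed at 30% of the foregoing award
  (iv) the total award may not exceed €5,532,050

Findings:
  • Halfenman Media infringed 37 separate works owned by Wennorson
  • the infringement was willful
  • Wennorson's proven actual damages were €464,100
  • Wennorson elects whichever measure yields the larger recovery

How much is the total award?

Statutory damages: 37 × €11,590 = €428,830
Multiplied by 4: 4 × €428,830 = €1,715,320
Greater of actual damages (€464,100) or enhanced statutory damages (€1,715,320): €1,715,320
Costs: 30% of €1,715,320 = €514,596
Award plus costs: €1,715,320 + €514,596 = €2,229,916
Cap at €5,532,050: €2,229,916 is within the cap, no reduction.

Award: €2,229,916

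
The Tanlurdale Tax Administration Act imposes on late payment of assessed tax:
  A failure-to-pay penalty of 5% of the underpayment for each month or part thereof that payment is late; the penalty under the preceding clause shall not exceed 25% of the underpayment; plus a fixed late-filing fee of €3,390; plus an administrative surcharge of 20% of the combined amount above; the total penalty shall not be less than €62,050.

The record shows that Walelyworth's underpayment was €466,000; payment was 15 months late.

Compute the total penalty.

Accrued rate: 5% × 15 = 75%, capped at 25% → 25%
Failure-to-pay penalty: 25% of €466,000 = €116,500
Penalty before surcharge: €116,500 + €3,390 = €119,890
Administrative surcharge: 20% of €119,890 = €23,978
Total penalty: €119,890 + €23,978 = €143,868
Minimum €62,050: €143,868 meets the minimum, no increase.

Penalty: €143,868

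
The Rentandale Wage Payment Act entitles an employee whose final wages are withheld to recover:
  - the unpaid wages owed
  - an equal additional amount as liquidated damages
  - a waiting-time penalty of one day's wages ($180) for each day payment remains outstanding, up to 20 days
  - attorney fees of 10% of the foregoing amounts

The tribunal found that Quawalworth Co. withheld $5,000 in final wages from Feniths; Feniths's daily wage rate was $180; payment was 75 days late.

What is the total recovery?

$14,960

Liquidated damages (equal amount): $5,000
Penalty days: min(75, 20) = 20
Waiting-time penalty: 20 × $180 = $3,600
Subtotal: $5,000 + $5,000 + $3,600 = $13,600
Attorney fees: 10% of $13,600 = $1,360
Total award: $13,600 + $1,360 = $14,960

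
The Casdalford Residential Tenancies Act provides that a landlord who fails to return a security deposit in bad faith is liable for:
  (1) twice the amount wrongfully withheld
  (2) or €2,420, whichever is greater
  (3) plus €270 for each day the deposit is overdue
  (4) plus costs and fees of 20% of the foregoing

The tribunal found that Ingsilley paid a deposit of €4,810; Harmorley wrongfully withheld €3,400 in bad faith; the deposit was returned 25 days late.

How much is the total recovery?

Doubled: 2 × €3,400 = €6,800
Minimum €2,420: €6,800 meets the minimum, no increase.
Late-return penalty: 25 × €270 = €6,750
Damages plus late penalty: €6,800 + €6,750 = €13,550
Costs and fees: 20% of €13,550 = €2,710
Total recovery: €13,550 + €2,710 = €16,260

Recovery: €16,260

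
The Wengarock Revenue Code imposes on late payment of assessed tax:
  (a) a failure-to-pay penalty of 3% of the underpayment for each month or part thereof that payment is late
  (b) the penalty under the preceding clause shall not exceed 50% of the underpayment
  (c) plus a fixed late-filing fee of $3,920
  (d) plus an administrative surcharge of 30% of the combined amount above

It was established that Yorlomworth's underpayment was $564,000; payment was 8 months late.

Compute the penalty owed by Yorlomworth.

$181,064

Accrued rate: 3% × 8 = 24%, capped at 50% → 24%
Failure-to-pay penalty: 24% of $564,000 = $135,360
Penalty before surcharge: $135,360 + $3,920 = $139,280
Administrative surcharge: 30% of $139,280 = $41,784
Total penalty: $139,280 + $41,784 = $181,064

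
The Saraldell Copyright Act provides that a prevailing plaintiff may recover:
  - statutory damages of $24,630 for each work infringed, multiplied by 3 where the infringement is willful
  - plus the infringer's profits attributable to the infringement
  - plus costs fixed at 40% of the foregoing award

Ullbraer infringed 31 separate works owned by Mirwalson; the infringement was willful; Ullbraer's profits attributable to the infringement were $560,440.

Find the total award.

$3,991,442

Statutory damages: 31 × $24,630 = $763,530
Trebled: 3 × $763,530 = $2,290,590
Combined award: $2,290,590 + $560,440 = $2,851,030
Costs: 40% of $2,851,030 = $1,140,412
Award plus costs: $2,851,030 + $1,140,412 = $3,991,442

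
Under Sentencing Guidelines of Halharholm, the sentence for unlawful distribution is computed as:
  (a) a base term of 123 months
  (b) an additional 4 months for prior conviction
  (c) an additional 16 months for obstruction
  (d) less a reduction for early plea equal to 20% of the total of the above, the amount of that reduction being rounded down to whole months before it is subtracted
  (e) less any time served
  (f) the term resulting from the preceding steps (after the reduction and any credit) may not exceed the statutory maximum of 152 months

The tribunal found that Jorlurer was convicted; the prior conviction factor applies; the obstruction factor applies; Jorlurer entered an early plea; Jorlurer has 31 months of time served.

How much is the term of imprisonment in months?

84 months

Prior conviction enhancement: +4 months
Obstruction enhancement: +16 months
Adjusted term: 123 months + 4 months + 16 months = 143 months
Early plea reduction: 20% of 143 months = 28 months (rounded down)
After reduction: 143 − 28 = 115 months
Less time served: 115 months − 31 months = 84 months
Cap at 152 months: 84 months is within the cap, no reduction.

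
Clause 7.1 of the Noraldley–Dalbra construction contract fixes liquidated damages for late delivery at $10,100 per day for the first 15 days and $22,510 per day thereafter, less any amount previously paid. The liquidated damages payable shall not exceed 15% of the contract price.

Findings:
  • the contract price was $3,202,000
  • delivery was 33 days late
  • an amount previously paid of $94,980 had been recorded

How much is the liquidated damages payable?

$461,700

First 15 days: 15 × $10,100 = $151,500
Remaining days: (33 − 15) × $22,510 = $405,180
Accrued per-day damages: $151,500 + $405,180 = $556,680
Less amount previously paid: $556,680 − $94,980 = $461,700
Cap: 15% of $3,202,000 = $480,300
Cap at $480,300: $461,700 is within the cap, no reduction.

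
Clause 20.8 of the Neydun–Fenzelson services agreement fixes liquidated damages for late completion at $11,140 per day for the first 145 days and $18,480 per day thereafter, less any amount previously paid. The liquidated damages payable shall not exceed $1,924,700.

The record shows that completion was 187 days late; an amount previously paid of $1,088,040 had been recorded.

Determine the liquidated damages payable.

First 145 days: 145 × $11,140 = $1,615,300
Remaining days: (187 − 145) × $18,480 = $776,160
Accrued per-day damages: $1,615,300 + $776,160 = $2,391,460
Less amount previously paid: $2,391,460 − $1,088,040 = $1,303,420
Cap at $1,924,700: $1,303,420 is within the cap, no reduction.

Liquidated damages: $1,303,420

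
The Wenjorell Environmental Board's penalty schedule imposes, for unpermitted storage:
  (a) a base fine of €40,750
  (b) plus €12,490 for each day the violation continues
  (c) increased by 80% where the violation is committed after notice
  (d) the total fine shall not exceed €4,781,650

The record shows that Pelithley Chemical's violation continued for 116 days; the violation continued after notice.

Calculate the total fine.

Per-day component: 116 × €12,490 = €1,448,840
Base plus per-day: €40,750 + €1,448,840 = €1,489,590
Enhancement: 80% of €1,489,590 = €1,191,672
Enhanced fine: €1,489,590 + €1,191,672 = €2,681,262
Cap at €4,781,650: €2,681,262 is within the cap, no reduction.

€2,681,262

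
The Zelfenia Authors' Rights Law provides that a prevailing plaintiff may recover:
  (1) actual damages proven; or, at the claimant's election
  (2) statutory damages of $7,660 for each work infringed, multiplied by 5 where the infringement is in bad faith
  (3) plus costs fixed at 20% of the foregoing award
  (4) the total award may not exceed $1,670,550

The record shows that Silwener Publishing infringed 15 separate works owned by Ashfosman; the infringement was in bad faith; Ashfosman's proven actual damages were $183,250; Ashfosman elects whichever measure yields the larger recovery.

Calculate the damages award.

Statutory damages: 15 × $7,660 = $114,900
Multiplied by 5: 5 × $114,900 = $574,500
Greater of actual damages ($183,250) or enhanced statutory damages ($574,500): $574,500
Costs: 20% of $574,500 = $114,900
Award plus costs: $574,500 + $114,900 = $689,400
Cap at $1,670,550: $689,400 is within the cap, no reduction.

$689,400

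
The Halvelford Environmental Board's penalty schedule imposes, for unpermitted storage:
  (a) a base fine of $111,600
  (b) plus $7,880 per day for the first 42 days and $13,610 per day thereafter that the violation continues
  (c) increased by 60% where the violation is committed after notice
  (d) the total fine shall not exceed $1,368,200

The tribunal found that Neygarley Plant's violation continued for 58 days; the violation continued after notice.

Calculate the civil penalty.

First 42 days: 42 × $7,880 = $330,960
Remaining days: (58 − 42) × $13,610 = $217,760
Per-day component: $330,960 + $217,760 = $548,720
Base plus per-day: $111,600 + $548,720 = $660,320
Enhancement: 60% of $660,320 = $396,192
Enhanced fine: $660,320 + $396,192 = $1,056,512
Cap at $1,368,200: $1,056,512 is within the cap, no reduction.

$1,056,512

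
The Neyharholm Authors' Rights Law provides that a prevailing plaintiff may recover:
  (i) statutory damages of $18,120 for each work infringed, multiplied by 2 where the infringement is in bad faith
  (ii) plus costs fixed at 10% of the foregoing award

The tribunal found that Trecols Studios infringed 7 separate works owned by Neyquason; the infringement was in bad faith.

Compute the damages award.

$279,048

Statutory damages: 7 × $18,120 = $126,840
Doubled: 2 × $126,840 = $253,680
Costs: 10% of $253,680 = $25,368
Award plus costs: $253,680 + $25,368 = $279,048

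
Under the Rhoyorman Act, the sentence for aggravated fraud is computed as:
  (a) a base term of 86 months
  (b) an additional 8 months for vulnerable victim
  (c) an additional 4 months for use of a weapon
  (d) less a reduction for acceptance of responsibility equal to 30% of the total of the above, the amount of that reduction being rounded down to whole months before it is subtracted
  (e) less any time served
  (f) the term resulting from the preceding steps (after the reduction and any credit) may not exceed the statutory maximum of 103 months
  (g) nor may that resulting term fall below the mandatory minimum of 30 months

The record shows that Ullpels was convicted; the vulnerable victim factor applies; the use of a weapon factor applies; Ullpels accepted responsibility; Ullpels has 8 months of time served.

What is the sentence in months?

61 months

Vulnerable victim enhancement: +8 months
Use of a weapon enhancement: +4 months
Adjusted term: 86 months + 8 months + 4 months = 98 months
Acceptance of responsibility reduction: 30% of 98 months = 29 months (rounded down)
After reduction: 98 − 29 = 69 months
Less time served: 69 months − 8 months = 61 months
Cap at 103 months: 61 months is within the cap, no reduction.
Minimum 30 months: 61 months meets the minimum, no increase.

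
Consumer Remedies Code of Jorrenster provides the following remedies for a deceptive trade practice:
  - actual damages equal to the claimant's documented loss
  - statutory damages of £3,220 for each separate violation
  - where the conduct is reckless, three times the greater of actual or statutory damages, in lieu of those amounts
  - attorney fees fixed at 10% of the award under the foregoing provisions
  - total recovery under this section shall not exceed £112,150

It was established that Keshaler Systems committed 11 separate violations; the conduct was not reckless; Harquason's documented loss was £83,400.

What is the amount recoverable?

£112,150

Statutory damages: 11 × £3,220 = £35,420
Conduct not reckless: the in-lieu enhancement does not apply.
Actual plus statutory damages: £83,400 + £35,420 = £118,820
Attorney fees: 10% of £118,820 = £11,882
Total before cap: £118,820 + £11,882 = £130,702
Cap at £112,150: £130,702 exceeds the cap → £112,150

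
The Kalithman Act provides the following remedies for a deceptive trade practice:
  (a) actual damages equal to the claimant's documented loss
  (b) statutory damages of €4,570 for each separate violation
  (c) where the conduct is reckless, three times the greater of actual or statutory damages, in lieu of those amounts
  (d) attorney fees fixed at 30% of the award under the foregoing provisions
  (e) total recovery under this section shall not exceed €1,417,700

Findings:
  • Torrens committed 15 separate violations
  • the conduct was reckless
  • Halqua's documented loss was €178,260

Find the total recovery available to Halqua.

Statutory damages: 15 × €4,570 = €68,550
Greater of actual damages (€178,260) or statutory damages (€68,550): €178,260
Trebled: 3 × €178,260 = €534,780
Attorney fees: 30% of €534,780 = €160,434
Total before cap: €534,780 + €160,434 = €695,214
Cap at €1,417,700: €695,214 is within the cap, no reduction.

€695,214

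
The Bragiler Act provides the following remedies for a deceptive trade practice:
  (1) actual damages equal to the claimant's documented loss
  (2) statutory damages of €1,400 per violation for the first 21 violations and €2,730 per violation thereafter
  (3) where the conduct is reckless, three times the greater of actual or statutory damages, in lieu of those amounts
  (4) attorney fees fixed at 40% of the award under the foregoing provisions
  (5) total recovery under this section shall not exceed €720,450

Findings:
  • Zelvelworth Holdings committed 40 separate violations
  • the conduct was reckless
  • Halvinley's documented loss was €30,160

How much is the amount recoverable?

First 21 violations: 21 × €1,400 = €29,400
Remaining violations: (40 − 21) × €2,730 = €51,870
Statutory damages: €29,400 + €51,870 = €81,270
Greater of actual damages (€30,160) or statutory damages (€81,270): €81,270
Trebled: 3 × €81,270 = €243,810
Attorney fees: 40% of €243,810 = €97,524
Total before cap: €243,810 + €97,524 = €341,334
Cap at €720,450: €341,334 is within the cap, no reduction.

Total recovery: €341,334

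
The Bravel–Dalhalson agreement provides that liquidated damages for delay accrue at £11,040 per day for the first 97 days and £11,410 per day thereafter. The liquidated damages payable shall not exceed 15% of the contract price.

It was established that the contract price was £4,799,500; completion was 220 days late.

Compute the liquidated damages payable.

First 97 days: 97 × £11,040 = £1,070,880
Remaining days: (220 − 97) × £11,410 = £1,403,430
Accrued per-day damages: £1,070,880 + £1,403,430 = £2,474,310
Cap: 15% of £4,799,500 = £719,925
Cap at £719,925: £2,474,310 exceeds the cap → £719,925

£719,925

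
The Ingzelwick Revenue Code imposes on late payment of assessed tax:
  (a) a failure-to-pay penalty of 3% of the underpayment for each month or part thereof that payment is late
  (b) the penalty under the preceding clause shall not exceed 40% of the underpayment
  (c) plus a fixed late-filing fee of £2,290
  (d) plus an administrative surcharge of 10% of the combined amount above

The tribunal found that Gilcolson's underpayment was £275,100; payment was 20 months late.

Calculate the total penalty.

£123,563

Accrued rate: 3% × 20 = 60%, capped at 40% → 40%
Failure-to-pay penalty: 40% of £275,100 = £110,040
Penalty before surcharge: £110,040 + £2,290 = £112,330
Administrative surcharge: 10% of £112,330 = £11,233
Total penalty: £112,330 + £11,233 = £123,563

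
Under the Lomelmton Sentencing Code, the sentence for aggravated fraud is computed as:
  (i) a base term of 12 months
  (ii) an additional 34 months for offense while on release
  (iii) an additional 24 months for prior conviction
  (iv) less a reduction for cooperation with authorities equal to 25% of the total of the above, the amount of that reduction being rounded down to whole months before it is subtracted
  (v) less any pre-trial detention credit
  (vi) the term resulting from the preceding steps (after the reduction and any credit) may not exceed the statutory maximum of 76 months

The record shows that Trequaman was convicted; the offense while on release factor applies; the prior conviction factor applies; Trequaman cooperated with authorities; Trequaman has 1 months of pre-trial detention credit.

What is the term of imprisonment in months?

Offense while on release enhancement: +34 months
Prior conviction enhancement: +24 months
Adjusted term: 12 months + 34 months + 24 months = 70 months
Cooperation with authorities reduction: 25% of 70 months = 17 months (rounded down)
After reduction: 70 − 17 = 53 months
Less pre-trial detention credit: 53 months − 1 months = 52 months
Cap at 76 months: 52 months is within the cap, no reduction.

Sentence: 52 months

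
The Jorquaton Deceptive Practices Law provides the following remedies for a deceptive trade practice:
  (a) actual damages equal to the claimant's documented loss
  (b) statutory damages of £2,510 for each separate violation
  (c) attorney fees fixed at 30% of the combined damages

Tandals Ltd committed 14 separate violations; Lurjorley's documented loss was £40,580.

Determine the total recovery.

£98,436

Statutory damages: 14 × £2,510 = £35,140
Combined damages: £40,580 + £35,140 = £75,720
Attorney fees: 30% of £75,720 = £22,716
Total recovery: £75,720 + £22,716 = £98,436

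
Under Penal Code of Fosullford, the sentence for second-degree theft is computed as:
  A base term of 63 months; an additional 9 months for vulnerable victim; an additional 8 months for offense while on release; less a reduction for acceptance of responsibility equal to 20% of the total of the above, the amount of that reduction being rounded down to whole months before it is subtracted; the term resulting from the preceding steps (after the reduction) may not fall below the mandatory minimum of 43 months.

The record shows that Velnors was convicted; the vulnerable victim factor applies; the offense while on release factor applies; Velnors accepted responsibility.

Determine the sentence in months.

Sentence: 64 months

Vulnerable victim enhancement: +9 months
Offense while on release enhancement: +8 months
Adjusted term: 63 months + 9 months + 8 months = 80 months
Acceptance of responsibility reduction: 20% of 80 months = 16 months (rounded down)
After reduction: 80 − 16 = 64 months
Minimum 43 months: 64 months meets the minimum, no increase.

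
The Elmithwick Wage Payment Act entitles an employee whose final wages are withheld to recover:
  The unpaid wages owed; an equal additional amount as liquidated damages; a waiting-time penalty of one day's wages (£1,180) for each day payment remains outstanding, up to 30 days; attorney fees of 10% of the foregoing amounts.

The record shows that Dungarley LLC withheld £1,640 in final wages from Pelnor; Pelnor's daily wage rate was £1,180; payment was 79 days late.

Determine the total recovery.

£42,548

Liquidated damages (equal amount): £1,640
Penalty days: min(79, 30) = 30
Waiting-time penalty: 30 × £1,180 = £35,400
Subtotal: £1,640 + £1,640 + £35,400 = £38,680
Attorney fees: 10% of £38,680 = £3,868
Total award: £38,680 + £3,868 = £42,548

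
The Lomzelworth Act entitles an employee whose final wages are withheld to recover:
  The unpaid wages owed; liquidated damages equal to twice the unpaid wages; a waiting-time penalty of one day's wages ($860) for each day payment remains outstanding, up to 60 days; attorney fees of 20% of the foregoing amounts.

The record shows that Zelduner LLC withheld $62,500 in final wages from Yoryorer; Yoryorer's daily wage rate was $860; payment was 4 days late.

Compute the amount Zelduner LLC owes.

Doubled: 2 × $62,500 = $125,000
Penalty days: min(4, 60) = 4
Waiting-time penalty: 4 × $860 = $3,440
Subtotal: $62,500 + $125,000 + $3,440 = $190,940
Attorney fees: 20% of $190,940 = $38,188
Total award: $190,940 + $38,188 = $229,128

$229,128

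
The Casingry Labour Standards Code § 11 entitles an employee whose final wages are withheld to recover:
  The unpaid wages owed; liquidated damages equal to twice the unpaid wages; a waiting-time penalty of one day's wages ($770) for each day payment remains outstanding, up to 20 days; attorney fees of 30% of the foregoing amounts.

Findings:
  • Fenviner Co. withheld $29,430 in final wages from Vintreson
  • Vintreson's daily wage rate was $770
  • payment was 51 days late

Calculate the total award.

$134,797

Doubled: 2 × $29,430 = $58,860
Penalty days: min(51, 20) = 20
Waiting-time penalty: 20 × $770 = $15,400
Subtotal: $29,430 + $58,860 + $15,400 = $103,690
Attorney fees: 30% of $103,690 = $31,107
Total award: $103,690 + $31,107 = $134,797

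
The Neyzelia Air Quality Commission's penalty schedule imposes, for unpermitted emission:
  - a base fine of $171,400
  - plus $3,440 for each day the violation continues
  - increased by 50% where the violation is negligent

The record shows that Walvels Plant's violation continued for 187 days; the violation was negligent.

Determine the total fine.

$1,222,020

Per-day component: 187 × $3,440 = $643,280
Base plus per-day: $171,400 + $643,280 = $814,680
Enhancement: 50% of $814,680 = $407,340
Enhanced fine: $814,680 + $407,340 = $1,222,020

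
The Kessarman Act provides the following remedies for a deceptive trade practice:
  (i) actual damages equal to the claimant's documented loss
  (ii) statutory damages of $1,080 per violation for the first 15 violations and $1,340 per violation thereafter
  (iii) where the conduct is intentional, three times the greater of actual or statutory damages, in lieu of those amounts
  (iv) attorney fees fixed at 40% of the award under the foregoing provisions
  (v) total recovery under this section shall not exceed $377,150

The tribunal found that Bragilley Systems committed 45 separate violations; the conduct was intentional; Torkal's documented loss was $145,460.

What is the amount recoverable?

First 15 violations: 15 × $1,080 = $16,200
Remaining violations: (45 − 15) × $1,340 = $40,200
Statutory damages: $16,200 + $40,200 = $56,400
Greater of actual damages ($145,460) or statutory damages ($56,400): $145,460
Trebled: 3 × $145,460 = $436,380
Attorney fees: 40% of $436,380 = $174,552
Total before cap: $436,380 + $174,552 = $610,932
Cap at $377,150: $610,932 exceeds the cap → $377,150

$377,150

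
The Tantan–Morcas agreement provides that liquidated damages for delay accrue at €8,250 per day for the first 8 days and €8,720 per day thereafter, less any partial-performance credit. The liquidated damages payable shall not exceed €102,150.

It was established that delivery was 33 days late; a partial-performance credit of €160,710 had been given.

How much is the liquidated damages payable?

€102,150

First 8 days: 8 × €8,250 = €66,000
Remaining days: (33 − 8) × €8,720 = €218,000
Accrued per-day damages: €66,000 + €218,000 = €284,000
Less partial-performance credit: €284,000 − €160,710 = €123,290
Cap at €102,150: €123,290 exceeds the cap → €102,150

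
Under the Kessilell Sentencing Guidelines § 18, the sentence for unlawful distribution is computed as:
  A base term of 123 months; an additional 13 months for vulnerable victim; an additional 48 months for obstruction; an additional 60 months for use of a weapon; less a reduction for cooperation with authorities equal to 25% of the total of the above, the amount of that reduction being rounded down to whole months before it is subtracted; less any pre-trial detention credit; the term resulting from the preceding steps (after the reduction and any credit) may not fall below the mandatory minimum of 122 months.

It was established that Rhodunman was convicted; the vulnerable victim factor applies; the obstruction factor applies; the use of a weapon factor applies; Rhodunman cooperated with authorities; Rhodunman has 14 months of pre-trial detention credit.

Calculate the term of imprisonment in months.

169 months

Vulnerable victim enhancement: +13 months
Obstruction enhancement: +48 months
Use of a weapon enhancement: +60 months
Adjusted term: 123 months + 13 months + 48 months + 60 months = 244 months
Cooperation with authorities reduction: 25% of 244 months = 61 months (rounded down)
After reduction: 244 − 61 = 183 months
Less pre-trial detention credit: 183 months − 14 months = 169 months
Minimum 122 months: 169 months meets the minimum, no increase.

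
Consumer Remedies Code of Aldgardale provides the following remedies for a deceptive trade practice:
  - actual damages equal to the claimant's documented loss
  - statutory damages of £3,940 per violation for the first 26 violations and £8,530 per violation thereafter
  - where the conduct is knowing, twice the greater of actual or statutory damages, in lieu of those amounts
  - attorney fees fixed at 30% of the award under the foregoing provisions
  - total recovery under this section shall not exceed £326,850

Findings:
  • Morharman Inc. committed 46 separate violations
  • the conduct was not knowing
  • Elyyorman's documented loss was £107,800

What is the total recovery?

£326,850

First 26 violations: 26 × £3,940 = £102,440
Remaining violations: (46 − 26) × £8,530 = £170,600
Statutory damages: £102,440 + £170,600 = £273,040
Conduct not knowing: the in-lieu enhancement does not apply.
Actual plus statutory damages: £107,800 + £273,040 = £380,840
Attorney fees: 30% of £380,840 = £114,252
Total before cap: £380,840 + £114,252 = £495,092
Cap at £326,850: £495,092 exceeds the cap → £326,850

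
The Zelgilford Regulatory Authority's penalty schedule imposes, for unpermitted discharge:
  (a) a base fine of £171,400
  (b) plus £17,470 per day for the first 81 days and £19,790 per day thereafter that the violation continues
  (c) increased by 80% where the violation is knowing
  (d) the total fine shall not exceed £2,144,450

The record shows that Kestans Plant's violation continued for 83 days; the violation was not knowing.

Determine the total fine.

Civil penalty: £1,626,050

First 81 days: 81 × £17,470 = £1,415,070
Remaining days: (83 − 81) × £19,790 = £39,580
Per-day component: £1,415,070 + £39,580 = £1,454,650
Base plus per-day: £171,400 + £1,454,650 = £1,626,050
The violation was not knowing: no 80% increase.
Cap at £2,144,450: £1,626,050 is within the cap, no reduction.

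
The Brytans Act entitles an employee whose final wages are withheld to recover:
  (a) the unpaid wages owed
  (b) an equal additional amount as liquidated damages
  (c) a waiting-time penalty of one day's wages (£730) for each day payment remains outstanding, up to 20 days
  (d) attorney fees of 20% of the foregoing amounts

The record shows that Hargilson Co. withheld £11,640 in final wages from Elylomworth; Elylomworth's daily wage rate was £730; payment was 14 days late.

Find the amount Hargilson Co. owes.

Liquidated damages (equal amount): £11,640
Penalty days: min(14, 20) = 14
Waiting-time penalty: 14 × £730 = £10,220
Subtotal: £11,640 + £11,640 + £10,220 = £33,500
Attorney fees: 20% of £33,500 = £6,700
Total award: £33,500 + £6,700 = £40,200

£40,200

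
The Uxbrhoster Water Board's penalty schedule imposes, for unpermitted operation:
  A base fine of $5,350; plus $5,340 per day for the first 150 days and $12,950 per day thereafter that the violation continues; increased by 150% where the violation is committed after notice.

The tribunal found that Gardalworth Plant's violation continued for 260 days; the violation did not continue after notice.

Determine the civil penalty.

First 150 days: 150 × $5,340 = $801,000
Remaining days: (260 − 150) × $12,950 = $1,424,500
Per-day component: $801,000 + $1,424,500 = $2,225,500
Base plus per-day: $5,350 + $2,225,500 = $2,230,850
The violation did not continue after notice: no 150% increase.

Civil penalty: $2,230,850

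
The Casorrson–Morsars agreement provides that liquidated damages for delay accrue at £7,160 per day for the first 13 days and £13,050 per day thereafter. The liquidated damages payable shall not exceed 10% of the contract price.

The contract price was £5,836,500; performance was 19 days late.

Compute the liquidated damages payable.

First 13 days: 13 × £7,160 = £93,080
Remaining days: (19 − 13) × £13,050 = £78,300
Accrued per-day damages: £93,080 + £78,300 = £171,380
Cap: 10% of £5,836,500 = £583,650
Cap at £583,650: £171,380 is within the cap, no reduction.

£171,380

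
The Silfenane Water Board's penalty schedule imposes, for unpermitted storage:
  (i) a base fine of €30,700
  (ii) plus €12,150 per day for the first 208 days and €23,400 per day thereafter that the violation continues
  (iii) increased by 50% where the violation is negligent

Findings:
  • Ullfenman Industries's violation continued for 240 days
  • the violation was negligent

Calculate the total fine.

€4,960,050

First 208 days: 208 × €12,150 = €2,527,200
Remaining days: (240 − 208) × €23,400 = €748,800
Per-day component: €2,527,200 + €748,800 = €3,276,000
Base plus per-day: €30,700 + €3,276,000 = €3,306,700
Enhancement: 50% of €3,306,700 = €1,653,350
Enhanced fine: €3,306,700 + €1,653,350 = €4,960,050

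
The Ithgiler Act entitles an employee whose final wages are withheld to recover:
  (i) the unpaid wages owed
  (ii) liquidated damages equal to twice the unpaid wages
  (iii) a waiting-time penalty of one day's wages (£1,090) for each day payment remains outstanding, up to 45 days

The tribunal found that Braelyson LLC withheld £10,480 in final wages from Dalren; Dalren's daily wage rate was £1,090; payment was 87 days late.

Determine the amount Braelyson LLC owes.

Doubled: 2 × £10,480 = £20,960
Penalty days: min(87, 45) = 45
Waiting-time penalty: 45 × £1,090 = £49,050
Total award: £10,480 + £20,960 + £49,050 = £80,490

£80,490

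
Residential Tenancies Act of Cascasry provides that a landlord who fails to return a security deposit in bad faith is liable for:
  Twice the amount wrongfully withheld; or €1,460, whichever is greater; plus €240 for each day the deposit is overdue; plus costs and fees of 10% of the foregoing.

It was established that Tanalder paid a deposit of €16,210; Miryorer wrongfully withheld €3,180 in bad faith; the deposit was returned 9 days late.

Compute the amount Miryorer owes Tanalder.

Recovery: €9,372

Doubled: 2 × €3,180 = €6,360
Minimum €1,460: €6,360 meets the minimum, no increase.
Late-return penalty: 9 × €240 = €2,160
Damages plus late penalty: €6,360 + €2,160 = €8,520
Costs and fees: 10% of €8,520 = €852
Total recovery: €8,520 + €852 = €9,372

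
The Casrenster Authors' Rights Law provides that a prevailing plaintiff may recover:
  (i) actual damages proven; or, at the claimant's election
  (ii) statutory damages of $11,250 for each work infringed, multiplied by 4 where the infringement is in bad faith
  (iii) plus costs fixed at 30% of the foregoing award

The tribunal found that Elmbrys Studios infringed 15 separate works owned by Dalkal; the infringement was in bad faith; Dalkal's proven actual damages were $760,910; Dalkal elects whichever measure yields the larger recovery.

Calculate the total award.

Award: $989,183

Statutory damages: 15 × $11,250 = $168,750
Multiplied by 4: 4 × $168,750 = $675,000
Greater of actual damages ($760,910) or enhanced statutory damages ($675,000): $760,910
Costs: 30% of $760,910 = $228,273
Award plus costs: $760,910 + $228,273 = $989,183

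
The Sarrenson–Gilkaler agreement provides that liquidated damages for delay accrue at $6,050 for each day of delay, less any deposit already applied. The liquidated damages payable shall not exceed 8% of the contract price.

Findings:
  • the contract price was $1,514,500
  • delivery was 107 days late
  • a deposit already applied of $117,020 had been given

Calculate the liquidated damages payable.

Liquidated damages: $121,160

Per-day damages: 107 × $6,050 = $647,350
Less deposit already applied: $647,350 − $117,020 = $530,330
Cap: 8% of $1,514,500 = $121,160
Cap at $121,160: $530,330 exceeds the cap → $121,160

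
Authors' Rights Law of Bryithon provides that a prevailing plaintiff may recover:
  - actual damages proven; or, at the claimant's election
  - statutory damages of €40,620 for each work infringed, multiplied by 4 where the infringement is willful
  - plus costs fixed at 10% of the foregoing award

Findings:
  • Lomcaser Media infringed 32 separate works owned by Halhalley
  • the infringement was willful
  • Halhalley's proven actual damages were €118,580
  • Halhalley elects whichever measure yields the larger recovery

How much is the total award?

€5,719,296

Statutory damages: 32 × €40,620 = €1,299,840
Multiplied by 4: 4 × €1,299,840 = €5,199,360
Greater of actual damages (€118,580) or enhanced statutory damages (€5,199,360): €5,199,360
Costs: 10% of €5,199,360 = €519,936
Award plus costs: €5,199,360 + €519,936 = €5,719,296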